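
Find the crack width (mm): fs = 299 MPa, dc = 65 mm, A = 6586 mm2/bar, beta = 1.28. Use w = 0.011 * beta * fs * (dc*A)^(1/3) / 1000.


w = 0.011 * beta * fs * (dc * A)^(1/3) / 1000
= 0.011 * 1.28 * 299 * (65 * 6586)^(1/3) / 1000
= 0.317 mm

0.317


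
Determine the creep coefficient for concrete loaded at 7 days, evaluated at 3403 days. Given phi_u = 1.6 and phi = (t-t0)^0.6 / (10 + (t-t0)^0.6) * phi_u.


dt = 3403 - 7 = 3396
phi = 3396^0.6 / (10 + 3396^0.6) * 1.6
= 1.487

1.487


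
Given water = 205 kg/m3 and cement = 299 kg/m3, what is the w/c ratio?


w/c = water / cement
w/c = 205 / 299 = 0.686

0.686


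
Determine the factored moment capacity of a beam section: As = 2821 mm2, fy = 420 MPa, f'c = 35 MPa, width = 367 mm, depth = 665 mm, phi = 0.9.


a = As * fy / (0.85 * f'c * b)
= 2821 * 420 / (0.85 * 35 * 367)
= 108.5174 mm
Mn = As * fy * (d - a/2) / 10^6
= 723.6185 kN-m
phi*Mn = 0.9 * 723.6185 = 651.26 kN-m

651.26


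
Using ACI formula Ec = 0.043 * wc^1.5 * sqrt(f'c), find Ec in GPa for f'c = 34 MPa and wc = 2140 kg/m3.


Ec = 0.043 * 2140^1.5 * sqrt(34) / 1000
= 24.82 GPa

24.82


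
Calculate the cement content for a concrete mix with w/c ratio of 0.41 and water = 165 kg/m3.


Cement = water / (w/c)
= 165 / 0.41
= 402.4 kg/m3

402.4


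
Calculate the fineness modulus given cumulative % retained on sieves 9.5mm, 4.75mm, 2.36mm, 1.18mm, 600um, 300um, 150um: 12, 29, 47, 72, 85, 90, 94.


FM = sum(cumulative % retained) / 100
= 429 / 100
= 4.29

4.29


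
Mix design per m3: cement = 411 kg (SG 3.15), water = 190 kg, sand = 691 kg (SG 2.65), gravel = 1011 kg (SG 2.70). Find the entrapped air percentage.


Vol cement = 411 / (3.15 * 1000) = 0.130476 m3
Vol water = 190 / 1000 = 0.19 m3
Vol sand = 691 / (2.65 * 1000) = 0.260755 m3
Vol gravel = 1011 / (2.70 * 1000) = 0.374444 m3
Total solid + water volume = 0.955675 m3
Air = (1 - 0.955675) * 100 = 4.43%

4.43


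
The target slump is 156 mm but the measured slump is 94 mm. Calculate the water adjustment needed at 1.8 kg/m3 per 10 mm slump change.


Difference = 156 - 94 = 62 mm
Water adjustment = 62 * 1.8 / 10 = 11.2 kg/m3

11.2


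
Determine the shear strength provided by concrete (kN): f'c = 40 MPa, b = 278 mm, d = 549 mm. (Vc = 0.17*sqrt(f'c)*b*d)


Vc = 0.17 * sqrt(40) * 278 * 549 / 1000
= 164.1 kN

164.1


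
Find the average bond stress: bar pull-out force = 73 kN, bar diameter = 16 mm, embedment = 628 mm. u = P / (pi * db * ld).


u = P / (pi * db * ld)
= 73 * 1000 / (pi * 16 * 628)
= 2.313 MPa

2.313


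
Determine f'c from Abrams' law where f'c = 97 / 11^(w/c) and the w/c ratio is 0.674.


f'c = 97 / 11^0.674
= 97 / 5.034
= 19.27 MPa

19.27


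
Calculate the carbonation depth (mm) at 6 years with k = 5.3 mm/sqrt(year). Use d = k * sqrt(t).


depth = k * sqrt(t)
= 5.3 * sqrt(6)
= 12.98 mm

12.98


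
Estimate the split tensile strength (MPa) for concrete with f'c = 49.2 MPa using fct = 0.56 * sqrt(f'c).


fct = 0.56 * sqrt(49.2)
= 0.56 * 7.014
= 3.928 MPa

3.928


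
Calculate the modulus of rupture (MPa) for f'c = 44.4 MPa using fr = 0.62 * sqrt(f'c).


fr = 0.62 * sqrt(44.4)
= 4.131 MPa

4.131


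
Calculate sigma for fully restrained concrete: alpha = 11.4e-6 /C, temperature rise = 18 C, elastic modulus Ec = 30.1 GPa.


sigma = alpha * dT * Ec
= 11.4e-6 * 18 * 30.1 * 1000
= 6.177 MPa

6.177


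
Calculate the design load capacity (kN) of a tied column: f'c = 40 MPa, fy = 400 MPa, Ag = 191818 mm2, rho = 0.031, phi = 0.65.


Ast = rho * Ag = 0.031 * 191818 = 5946.358 mm2
phi*Pn = 0.65 * 0.80 * (0.85 * 40 * (191818 - 5946.358) + 400 * 5946.358) / 1000
= 4523.05 kN

4523.05


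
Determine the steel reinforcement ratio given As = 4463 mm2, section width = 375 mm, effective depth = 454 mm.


rho = As / (b * d)
= 4463 / (375 * 454)
= 0.0262

0.0262


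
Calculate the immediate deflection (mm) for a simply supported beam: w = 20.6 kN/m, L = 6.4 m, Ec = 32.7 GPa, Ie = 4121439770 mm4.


Convert: L = 6.4 m = 6400 mm, Ec = 32.7 GPa = 32700 MPa
delta = 5 * 20.6 * 6400^4 / (384 * 32700 * 4121439770)
= 3.34 mm

3.34


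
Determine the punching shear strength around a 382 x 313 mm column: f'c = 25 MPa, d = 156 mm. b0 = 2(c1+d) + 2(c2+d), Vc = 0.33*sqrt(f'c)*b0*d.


b0 = 2*(382 + 156) + 2*(313 + 156) = 2014 mm
Vc = 0.33 * sqrt(25) * 2014 * 156 / 1000
= 518.4 kN

518.4


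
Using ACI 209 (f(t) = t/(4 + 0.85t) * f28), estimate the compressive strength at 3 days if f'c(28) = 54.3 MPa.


f(3) = 3 / (4 + 0.85 * 3) * 54.3
= 3 / 6.55 * 54.3
= 24.87 MPa

24.87


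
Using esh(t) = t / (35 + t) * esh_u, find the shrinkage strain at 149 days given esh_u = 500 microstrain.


esh(149) = 149 / (35 + 149) * 500
= 149 / 184 * 500
= 404.9 microstrain

404.9


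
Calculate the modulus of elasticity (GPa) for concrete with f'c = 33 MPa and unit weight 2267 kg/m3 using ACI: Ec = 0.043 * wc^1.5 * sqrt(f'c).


Ec = 0.043 * 2267^1.5 * sqrt(33) / 1000
= 26.66 GPa

26.66


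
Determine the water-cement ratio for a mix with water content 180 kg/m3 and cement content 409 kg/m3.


w/c = water / cement
w/c = 180 / 409 = 0.44

0.44


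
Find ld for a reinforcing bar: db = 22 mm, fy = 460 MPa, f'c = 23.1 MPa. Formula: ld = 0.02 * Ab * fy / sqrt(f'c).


Ab = pi * 22^2 / 4 = 380.133 mm2
ld = 0.02 * 380.133 * 460 / sqrt(23.1)
= 727.6 mm

727.6


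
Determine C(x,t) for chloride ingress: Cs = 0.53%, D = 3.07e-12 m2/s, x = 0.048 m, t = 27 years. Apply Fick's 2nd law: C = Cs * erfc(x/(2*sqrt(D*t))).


t_seconds = 27 * 365.25 * 24 * 3600 = 852055200.0 s
arg = 0.048 / (2 * sqrt(3.07e-12 * 852055200.0))
= 0.4693
erfc(0.4693) = 0.5069
C = 0.53 * 0.5069 = 0.2687%

0.2687


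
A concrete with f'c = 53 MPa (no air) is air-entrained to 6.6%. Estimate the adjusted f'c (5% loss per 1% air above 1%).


Strength loss = (6.6 - 1) * 5 = 28.0%
f'c = 53 * (1 - 28.0/100)
= 38.16 MPa

38.16


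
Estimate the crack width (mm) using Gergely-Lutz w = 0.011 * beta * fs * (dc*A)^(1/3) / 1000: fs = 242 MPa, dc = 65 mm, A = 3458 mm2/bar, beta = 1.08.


w = 0.011 * beta * fs * (dc * A)^(1/3) / 1000
= 0.011 * 1.08 * 242 * (65 * 3458)^(1/3) / 1000
= 0.175 mm

0.175


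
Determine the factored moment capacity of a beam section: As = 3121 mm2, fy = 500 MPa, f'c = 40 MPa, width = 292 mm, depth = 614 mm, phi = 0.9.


a = As * fy / (0.85 * f'c * b)
= 3121 * 500 / (0.85 * 40 * 292)
= 157.1817 mm
Mn = As * fy * (d - a/2) / 10^6
= 835.506 kN-m
phi*Mn = 0.9 * 835.506 = 751.96 kN-m

751.96


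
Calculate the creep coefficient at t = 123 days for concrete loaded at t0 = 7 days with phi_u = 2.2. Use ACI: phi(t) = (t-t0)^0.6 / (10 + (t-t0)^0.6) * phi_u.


dt = 123 - 7 = 116
phi = 116^0.6 / (10 + 116^0.6) * 2.2
= 1.395

1.395


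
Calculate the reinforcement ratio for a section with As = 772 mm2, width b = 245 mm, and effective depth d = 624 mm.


rho = As / (b * d)
= 772 / (245 * 624)
= 0.005

0.005


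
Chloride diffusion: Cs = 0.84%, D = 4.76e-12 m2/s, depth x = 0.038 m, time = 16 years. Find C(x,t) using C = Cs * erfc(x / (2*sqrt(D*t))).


t_seconds = 16 * 365.25 * 24 * 3600 = 504921600.0 s
arg = 0.038 / (2 * sqrt(4.76e-12 * 504921600.0))
= 0.3876
erfc(0.3876) = 0.5836
C = 0.84 * 0.5836 = 0.4902%

0.4902


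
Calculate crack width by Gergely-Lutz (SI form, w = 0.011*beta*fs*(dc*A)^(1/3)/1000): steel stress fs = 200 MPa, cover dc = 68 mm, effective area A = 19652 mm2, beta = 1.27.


w = 0.011 * beta * fs * (dc * A)^(1/3) / 1000
= 0.011 * 1.27 * 200 * (68 * 19652)^(1/3) / 1000
= 0.308 mm

0.308


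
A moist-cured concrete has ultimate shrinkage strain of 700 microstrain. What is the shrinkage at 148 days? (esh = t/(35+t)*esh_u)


esh(148) = 148 / (35 + 148) * 700
= 148 / 183 * 700
= 566.1 microstrain

566.1


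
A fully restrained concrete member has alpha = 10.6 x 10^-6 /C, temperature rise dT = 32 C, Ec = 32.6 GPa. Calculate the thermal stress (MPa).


sigma = alpha * dT * Ec
= 10.6e-6 * 32 * 32.6 * 1000
= 11.058 MPa

11.058


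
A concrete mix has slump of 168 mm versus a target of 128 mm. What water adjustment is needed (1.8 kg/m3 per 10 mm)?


Difference = 128 - 168 = -40 mm
Water adjustment = -40 * 1.8 / 10 = -7.2 kg/m3

-7.2


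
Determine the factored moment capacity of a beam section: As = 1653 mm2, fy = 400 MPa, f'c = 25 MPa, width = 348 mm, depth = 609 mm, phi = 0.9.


a = As * fy / (0.85 * f'c * b)
= 1653 * 400 / (0.85 * 25 * 348)
= 89.4118 mm
Mn = As * fy * (d - a/2) / 10^6
= 373.1113 kN-m
phi*Mn = 0.9 * 373.1113 = 335.8 kN-m

335.8


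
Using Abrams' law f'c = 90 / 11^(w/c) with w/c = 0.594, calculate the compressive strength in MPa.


f'c = 90 / 11^0.594
= 90 / 4.155
= 21.66 MPa

21.66


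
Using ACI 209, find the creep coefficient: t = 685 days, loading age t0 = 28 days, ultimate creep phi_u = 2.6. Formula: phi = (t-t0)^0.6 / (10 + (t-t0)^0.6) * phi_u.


dt = 685 - 28 = 657
phi = 657^0.6 / (10 + 657^0.6) * 2.6
= 2.16

2.16


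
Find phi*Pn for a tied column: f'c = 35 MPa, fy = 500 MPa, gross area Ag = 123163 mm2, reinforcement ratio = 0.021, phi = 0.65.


Ast = rho * Ag = 0.021 * 123163 = 2586.423 mm2
phi*Pn = 0.65 * 0.80 * (0.85 * 35 * (123163 - 2586.423) + 500 * 2586.423) / 1000
= 2537.79 kN

2537.79


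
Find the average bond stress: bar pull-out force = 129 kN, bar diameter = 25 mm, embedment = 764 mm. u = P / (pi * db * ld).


u = P / (pi * db * ld)
= 129 * 1000 / (pi * 25 * 764)
= 2.15 MPa

2.15


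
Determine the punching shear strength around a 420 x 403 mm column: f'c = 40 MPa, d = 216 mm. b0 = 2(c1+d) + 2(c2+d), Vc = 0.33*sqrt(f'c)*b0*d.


b0 = 2*(420 + 216) + 2*(403 + 216) = 2510 mm
Vc = 0.33 * sqrt(40) * 2510 * 216 / 1000
= 1131.54 kN

1131.54


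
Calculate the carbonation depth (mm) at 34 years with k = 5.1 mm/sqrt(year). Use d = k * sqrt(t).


depth = k * sqrt(t)
= 5.1 * sqrt(34)
= 29.74 mm

29.74


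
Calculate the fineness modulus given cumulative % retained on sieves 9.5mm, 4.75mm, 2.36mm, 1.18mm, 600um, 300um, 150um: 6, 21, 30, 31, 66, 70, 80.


FM = sum(cumulative % retained) / 100
= 304 / 100
= 3.04

3.04


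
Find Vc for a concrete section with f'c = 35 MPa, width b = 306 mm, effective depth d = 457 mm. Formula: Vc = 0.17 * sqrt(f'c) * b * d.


Vc = 0.17 * sqrt(35) * 306 * 457 / 1000
= 140.64 kN

140.64


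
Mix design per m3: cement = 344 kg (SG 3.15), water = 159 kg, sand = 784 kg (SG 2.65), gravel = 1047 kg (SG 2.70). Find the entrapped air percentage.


Vol cement = 344 / (3.15 * 1000) = 0.109206 m3
Vol water = 159 / 1000 = 0.159 m3
Vol sand = 784 / (2.65 * 1000) = 0.295849 m3
Vol gravel = 1047 / (2.70 * 1000) = 0.387778 m3
Total solid + water volume = 0.951833 m3
Air = (1 - 0.951833) * 100 = 4.82%

4.82


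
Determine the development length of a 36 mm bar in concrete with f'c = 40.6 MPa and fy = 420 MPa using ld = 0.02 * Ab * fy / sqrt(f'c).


Ab = pi * 36^2 / 4 = 1017.876 mm2
ld = 0.02 * 1017.876 * 420 / sqrt(40.6)
= 1341.9 mm

1341.9


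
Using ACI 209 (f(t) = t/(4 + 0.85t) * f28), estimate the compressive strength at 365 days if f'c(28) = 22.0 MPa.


f(365) = 365 / (4 + 0.85 * 365) * 22.0
= 365 / 314.25 * 22.0
= 25.55 MPa

25.55


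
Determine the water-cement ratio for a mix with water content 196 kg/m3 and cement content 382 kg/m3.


w/c = water / cement
w/c = 196 / 382 = 0.513

0.513


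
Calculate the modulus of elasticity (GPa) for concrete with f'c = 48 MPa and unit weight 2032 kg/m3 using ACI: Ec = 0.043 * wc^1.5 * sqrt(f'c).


Ec = 0.043 * 2032^1.5 * sqrt(48) / 1000
= 27.29 GPa

27.29


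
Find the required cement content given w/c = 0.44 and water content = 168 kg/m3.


Cement = water / (w/c)
= 168 / 0.44
= 381.8 kg/m3

381.8


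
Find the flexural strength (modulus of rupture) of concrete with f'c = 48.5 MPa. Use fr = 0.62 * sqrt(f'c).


fr = 0.62 * sqrt(48.5)
= 4.318 MPa

4.318


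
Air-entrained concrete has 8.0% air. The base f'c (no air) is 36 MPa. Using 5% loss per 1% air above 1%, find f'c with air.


Strength loss = (8.0 - 1) * 5 = 35.0%
f'c = 36 * (1 - 35.0/100)
= 23.4 MPa

23.4


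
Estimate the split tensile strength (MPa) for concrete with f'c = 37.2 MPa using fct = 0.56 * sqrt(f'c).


fct = 0.56 * sqrt(37.2)
= 0.56 * 6.099
= 3.416 MPa

3.416


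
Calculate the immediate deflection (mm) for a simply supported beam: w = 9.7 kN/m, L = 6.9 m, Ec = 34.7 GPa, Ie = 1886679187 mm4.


Convert: L = 6.9 m = 6900 mm, Ec = 34.7 GPa = 34700 MPa
delta = 5 * 9.7 * 6900^4 / (384 * 34700 * 1886679187)
= 4.37 mm

4.37


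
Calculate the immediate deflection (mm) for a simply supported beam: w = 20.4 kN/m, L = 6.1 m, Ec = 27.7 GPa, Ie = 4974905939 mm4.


Convert: L = 6.1 m = 6100 mm, Ec = 27.7 GPa = 27700 MPa
delta = 5 * 20.4 * 6100^4 / (384 * 27700 * 4974905939)
= 2.67 mm

2.67


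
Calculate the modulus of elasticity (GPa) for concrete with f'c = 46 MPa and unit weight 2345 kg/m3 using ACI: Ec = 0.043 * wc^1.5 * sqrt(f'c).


Ec = 0.043 * 2345^1.5 * sqrt(46) / 1000
= 33.12 GPa

33.12


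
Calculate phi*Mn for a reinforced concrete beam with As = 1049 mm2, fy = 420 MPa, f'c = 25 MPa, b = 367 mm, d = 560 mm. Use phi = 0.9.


a = As * fy / (0.85 * f'c * b)
= 1049 * 420 / (0.85 * 25 * 367)
= 56.4937 mm
Mn = As * fy * (d - a/2) / 10^6
= 234.2798 kN-m
phi*Mn = 0.9 * 234.2798 = 210.85 kN-m

210.85


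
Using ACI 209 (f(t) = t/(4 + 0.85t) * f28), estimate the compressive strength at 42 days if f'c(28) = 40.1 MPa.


f(42) = 42 / (4 + 0.85 * 42) * 40.1
= 42 / 39.7 * 40.1
= 42.42 MPa

42.42


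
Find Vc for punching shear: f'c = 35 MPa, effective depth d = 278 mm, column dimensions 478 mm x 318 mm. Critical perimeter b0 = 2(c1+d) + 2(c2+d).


b0 = 2*(478 + 278) + 2*(318 + 278) = 2704 mm
Vc = 0.33 * sqrt(35) * 2704 * 278 / 1000
= 1467.57 kN

1467.57


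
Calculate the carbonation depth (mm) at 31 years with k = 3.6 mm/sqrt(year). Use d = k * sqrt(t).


depth = k * sqrt(t)
= 3.6 * sqrt(31)
= 20.04 mm

20.04


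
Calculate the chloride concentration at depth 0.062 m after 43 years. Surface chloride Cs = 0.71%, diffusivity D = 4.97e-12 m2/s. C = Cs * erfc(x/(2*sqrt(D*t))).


t_seconds = 43 * 365.25 * 24 * 3600 = 1356976800.0 s
arg = 0.062 / (2 * sqrt(4.97e-12 * 1356976800.0))
= 0.3775
erfc(0.3775) = 0.5935
C = 0.71 * 0.5935 = 0.4214%

0.4214


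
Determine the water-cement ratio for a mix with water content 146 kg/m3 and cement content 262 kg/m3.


w/c = water / cement
w/c = 146 / 262 = 0.557

0.557


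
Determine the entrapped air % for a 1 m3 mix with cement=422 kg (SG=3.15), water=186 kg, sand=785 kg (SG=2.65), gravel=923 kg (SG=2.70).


Vol cement = 422 / (3.15 * 1000) = 0.133968 m3
Vol water = 186 / 1000 = 0.186 m3
Vol sand = 785 / (2.65 * 1000) = 0.296226 m3
Vol gravel = 923 / (2.70 * 1000) = 0.341852 m3
Total solid + water volume = 0.958047 m3
Air = (1 - 0.958047) * 100 = 4.2%

4.2


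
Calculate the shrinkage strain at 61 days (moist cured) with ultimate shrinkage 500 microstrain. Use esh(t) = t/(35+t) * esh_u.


esh(61) = 61 / (35 + 61) * 500
= 61 / 96 * 500
= 317.7 microstrain

317.7


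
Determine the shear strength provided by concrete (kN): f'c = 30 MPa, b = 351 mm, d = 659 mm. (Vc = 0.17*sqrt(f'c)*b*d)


Vc = 0.17 * sqrt(30) * 351 * 659 / 1000
= 215.38 kN

215.38


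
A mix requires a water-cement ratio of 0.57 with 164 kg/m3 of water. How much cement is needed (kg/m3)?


Cement = water / (w/c)
= 164 / 0.57
= 287.7 kg/m3

287.7


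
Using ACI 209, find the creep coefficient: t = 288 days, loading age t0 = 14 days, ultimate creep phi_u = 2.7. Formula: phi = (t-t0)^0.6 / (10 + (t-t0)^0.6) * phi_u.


dt = 288 - 14 = 274
phi = 274^0.6 / (10 + 274^0.6) * 2.7
= 2.008

2.008


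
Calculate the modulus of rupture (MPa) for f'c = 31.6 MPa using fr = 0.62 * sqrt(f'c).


fr = 0.62 * sqrt(31.6)
= 3.485 MPa

3.485


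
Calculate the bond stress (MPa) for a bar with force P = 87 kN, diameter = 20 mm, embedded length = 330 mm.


u = P / (pi * db * ld)
= 87 * 1000 / (pi * 20 * 330)
= 4.196 MPa

4.196


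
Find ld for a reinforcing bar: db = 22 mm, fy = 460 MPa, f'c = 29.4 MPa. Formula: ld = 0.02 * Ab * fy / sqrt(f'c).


Ab = pi * 22^2 / 4 = 380.133 mm2
ld = 0.02 * 380.133 * 460 / sqrt(29.4)
= 645.0 mm

645.0


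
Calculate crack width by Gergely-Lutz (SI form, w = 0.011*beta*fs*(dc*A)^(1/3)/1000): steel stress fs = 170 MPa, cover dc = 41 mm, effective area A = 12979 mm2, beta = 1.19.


w = 0.011 * beta * fs * (dc * A)^(1/3) / 1000
= 0.011 * 1.19 * 170 * (41 * 12979)^(1/3) / 1000
= 0.18 mm

0.18


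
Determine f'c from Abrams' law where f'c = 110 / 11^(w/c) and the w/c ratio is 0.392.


f'c = 110 / 11^0.392
= 110 / 2.56
= 42.97 MPa

42.97


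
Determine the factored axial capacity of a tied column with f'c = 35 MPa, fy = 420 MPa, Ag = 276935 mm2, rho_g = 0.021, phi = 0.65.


Ast = rho * Ag = 0.021 * 276935 = 5815.635 mm2
phi*Pn = 0.65 * 0.80 * (0.85 * 35 * (276935 - 5815.635) + 420 * 5815.635) / 1000
= 5464.35 kN

5464.35


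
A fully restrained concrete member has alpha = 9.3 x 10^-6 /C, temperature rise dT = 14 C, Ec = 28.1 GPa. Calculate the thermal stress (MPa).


sigma = alpha * dT * Ec
= 9.3e-6 * 14 * 28.1 * 1000
= 3.659 MPa

3.659


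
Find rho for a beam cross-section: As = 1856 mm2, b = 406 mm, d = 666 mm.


rho = As / (b * d)
= 1856 / (406 * 666)
= 0.0069

0.0069


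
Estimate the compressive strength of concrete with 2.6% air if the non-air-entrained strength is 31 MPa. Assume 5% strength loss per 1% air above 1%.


Strength loss = (2.6 - 1) * 5 = 8.0%
f'c = 31 * (1 - 8.0/100)
= 28.52 MPa

28.52


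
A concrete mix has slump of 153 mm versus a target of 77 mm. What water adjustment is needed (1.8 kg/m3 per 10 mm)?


Difference = 77 - 153 = -76 mm
Water adjustment = -76 * 1.8 / 10 = -13.7 kg/m3

-13.7


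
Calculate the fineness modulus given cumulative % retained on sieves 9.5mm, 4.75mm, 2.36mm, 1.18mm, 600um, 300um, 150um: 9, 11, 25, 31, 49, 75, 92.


FM = sum(cumulative % retained) / 100
= 292 / 100
= 2.92

2.92


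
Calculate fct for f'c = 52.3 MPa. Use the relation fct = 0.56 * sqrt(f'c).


fct = 0.56 * sqrt(52.3)
= 0.56 * 7.232
= 4.05 MPa

4.05


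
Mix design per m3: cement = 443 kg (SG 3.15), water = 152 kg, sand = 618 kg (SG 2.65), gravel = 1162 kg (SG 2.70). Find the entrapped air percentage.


Vol cement = 443 / (3.15 * 1000) = 0.140635 m3
Vol water = 152 / 1000 = 0.152 m3
Vol sand = 618 / (2.65 * 1000) = 0.233208 m3
Vol gravel = 1162 / (2.70 * 1000) = 0.43037 m3
Total solid + water volume = 0.956213 m3
Air = (1 - 0.956213) * 100 = 4.38%

4.38


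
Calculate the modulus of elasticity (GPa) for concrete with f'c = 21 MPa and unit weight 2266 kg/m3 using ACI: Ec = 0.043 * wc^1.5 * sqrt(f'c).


Ec = 0.043 * 2266^1.5 * sqrt(21) / 1000
= 21.26 GPa

21.26


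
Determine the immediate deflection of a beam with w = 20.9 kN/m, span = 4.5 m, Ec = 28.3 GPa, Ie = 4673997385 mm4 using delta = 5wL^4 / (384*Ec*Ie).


Convert: L = 4.5 m = 4500 mm, Ec = 28.3 GPa = 28300 MPa
delta = 5 * 20.9 * 4500^4 / (384 * 28300 * 4673997385)
= 0.84 mm

0.84


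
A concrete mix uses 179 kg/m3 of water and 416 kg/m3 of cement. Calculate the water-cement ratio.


w/c = water / cement
w/c = 179 / 416 = 0.43

0.43


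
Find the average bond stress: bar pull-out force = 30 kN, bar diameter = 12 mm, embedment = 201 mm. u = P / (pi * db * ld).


u = P / (pi * db * ld)
= 30 * 1000 / (pi * 12 * 201)
= 3.959 MPa

3.959


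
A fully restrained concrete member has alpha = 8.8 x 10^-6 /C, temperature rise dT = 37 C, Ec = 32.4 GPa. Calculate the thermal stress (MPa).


sigma = alpha * dT * Ec
= 8.8e-6 * 37 * 32.4 * 1000
= 10.549 MPa

10.549


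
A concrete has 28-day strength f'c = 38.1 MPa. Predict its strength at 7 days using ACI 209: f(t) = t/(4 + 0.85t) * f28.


f(7) = 7 / (4 + 0.85 * 7) * 38.1
= 7 / 9.95 * 38.1
= 26.8 MPa

26.8


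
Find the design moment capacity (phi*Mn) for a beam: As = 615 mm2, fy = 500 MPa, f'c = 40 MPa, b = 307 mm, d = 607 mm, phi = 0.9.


a = As * fy / (0.85 * f'c * b)
= 615 * 500 / (0.85 * 40 * 307)
= 29.4597 mm
Mn = As * fy * (d - a/2) / 10^6
= 182.1231 kN-m
phi*Mn = 0.9 * 182.1231 = 163.91 kN-m

163.91


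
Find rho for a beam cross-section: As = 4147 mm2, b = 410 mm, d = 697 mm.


rho = As / (b * d)
= 4147 / (410 * 697)
= 0.0145

0.0145


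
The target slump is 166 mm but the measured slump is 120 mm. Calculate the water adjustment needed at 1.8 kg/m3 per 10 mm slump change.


Difference = 166 - 120 = 46 mm
Water adjustment = 46 * 1.8 / 10 = 8.3 kg/m3

8.3


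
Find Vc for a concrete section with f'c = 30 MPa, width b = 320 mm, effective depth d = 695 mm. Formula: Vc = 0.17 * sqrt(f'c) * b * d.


Vc = 0.17 * sqrt(30) * 320 * 695 / 1000
= 207.08 kN

207.08


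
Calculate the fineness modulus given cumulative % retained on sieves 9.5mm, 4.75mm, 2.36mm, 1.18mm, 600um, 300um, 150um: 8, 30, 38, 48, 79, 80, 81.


FM = sum(cumulative % retained) / 100
= 364 / 100
= 3.64

3.64


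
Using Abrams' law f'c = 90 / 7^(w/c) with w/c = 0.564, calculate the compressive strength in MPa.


f'c = 90 / 7^0.564
= 90 / 2.997
= 30.03 MPa

30.03


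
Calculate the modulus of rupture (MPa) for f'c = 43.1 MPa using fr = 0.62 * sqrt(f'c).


fr = 0.62 * sqrt(43.1)
= 4.07 MPa

4.07


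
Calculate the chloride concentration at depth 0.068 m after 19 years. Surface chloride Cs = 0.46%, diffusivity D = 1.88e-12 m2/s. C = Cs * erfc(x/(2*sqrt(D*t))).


t_seconds = 19 * 365.25 * 24 * 3600 = 599594400.0 s
arg = 0.068 / (2 * sqrt(1.88e-12 * 599594400.0))
= 1.0127
erfc(1.0127) = 0.1521
C = 0.46 * 0.1521 = 0.07%

0.07


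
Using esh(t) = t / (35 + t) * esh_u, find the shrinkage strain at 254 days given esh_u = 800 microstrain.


esh(254) = 254 / (35 + 254) * 800
= 254 / 289 * 800
= 703.1 microstrain

703.1


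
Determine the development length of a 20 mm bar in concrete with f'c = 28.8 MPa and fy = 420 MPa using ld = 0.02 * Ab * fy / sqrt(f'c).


Ab = pi * 20^2 / 4 = 314.159 mm2
ld = 0.02 * 314.159 * 420 / sqrt(28.8)
= 491.7 mm

491.7


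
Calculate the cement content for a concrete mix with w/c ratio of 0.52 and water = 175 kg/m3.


Cement = water / (w/c)
= 175 / 0.52
= 336.5 kg/m3

336.5


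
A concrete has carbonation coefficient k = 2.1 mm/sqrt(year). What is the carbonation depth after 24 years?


depth = k * sqrt(t)
= 2.1 * sqrt(24)
= 10.29 mm

10.29


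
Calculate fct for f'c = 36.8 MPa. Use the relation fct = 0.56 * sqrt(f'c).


fct = 0.56 * sqrt(36.8)
= 0.56 * 6.066
= 3.397 MPa

3.397


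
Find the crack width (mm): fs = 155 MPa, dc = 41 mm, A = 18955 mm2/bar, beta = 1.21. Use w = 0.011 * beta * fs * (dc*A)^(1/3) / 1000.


w = 0.011 * beta * fs * (dc * A)^(1/3) / 1000
= 0.011 * 1.21 * 155 * (41 * 18955)^(1/3) / 1000
= 0.19 mm

0.19


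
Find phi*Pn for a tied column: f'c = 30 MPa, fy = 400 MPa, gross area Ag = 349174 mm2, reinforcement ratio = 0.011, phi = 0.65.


Ast = rho * Ag = 0.011 * 349174 = 3840.914 mm2
phi*Pn = 0.65 * 0.80 * (0.85 * 30 * (349174 - 3840.914) + 400 * 3840.914) / 1000
= 5378.03 kN

5378.03


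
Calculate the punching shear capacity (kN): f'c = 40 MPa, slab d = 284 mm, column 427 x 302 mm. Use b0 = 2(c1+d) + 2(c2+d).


b0 = 2*(427 + 284) + 2*(302 + 284) = 2594 mm
Vc = 0.33 * sqrt(40) * 2594 * 284 / 1000
= 1537.56 kN

1537.56


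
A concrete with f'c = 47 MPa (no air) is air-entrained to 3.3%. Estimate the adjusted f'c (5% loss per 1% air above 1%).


Strength loss = (3.3 - 1) * 5 = 11.5%
f'c = 47 * (1 - 11.5/100)
= 41.59 MPa

41.59


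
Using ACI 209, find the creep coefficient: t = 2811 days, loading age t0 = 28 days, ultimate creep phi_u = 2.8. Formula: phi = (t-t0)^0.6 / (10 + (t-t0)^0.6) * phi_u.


dt = 2811 - 28 = 2783
phi = 2783^0.6 / (10 + 2783^0.6) * 2.8
= 2.579

2.579


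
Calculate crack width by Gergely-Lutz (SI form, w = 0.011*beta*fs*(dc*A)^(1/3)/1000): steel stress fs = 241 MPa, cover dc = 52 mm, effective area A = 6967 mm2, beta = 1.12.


w = 0.011 * beta * fs * (dc * A)^(1/3) / 1000
= 0.011 * 1.12 * 241 * (52 * 6967)^(1/3) / 1000
= 0.212 mm

0.212


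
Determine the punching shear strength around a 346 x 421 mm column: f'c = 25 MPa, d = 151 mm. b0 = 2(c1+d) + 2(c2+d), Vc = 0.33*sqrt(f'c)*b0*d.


b0 = 2*(346 + 151) + 2*(421 + 151) = 2138 mm
Vc = 0.33 * sqrt(25) * 2138 * 151 / 1000
= 532.68 kN

532.68


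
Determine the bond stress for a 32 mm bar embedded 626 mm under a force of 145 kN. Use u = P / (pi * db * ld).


u = P / (pi * db * ld)
= 145 * 1000 / (pi * 32 * 626)
= 2.304 MPa

2.304


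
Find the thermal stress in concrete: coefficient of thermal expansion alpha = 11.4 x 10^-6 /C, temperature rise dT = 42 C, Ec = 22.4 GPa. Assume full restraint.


sigma = alpha * dT * Ec
= 11.4e-6 * 42 * 22.4 * 1000
= 10.725 MPa

10.725


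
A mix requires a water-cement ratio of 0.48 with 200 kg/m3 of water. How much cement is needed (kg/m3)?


Cement = water / (w/c)
= 200 / 0.48
= 416.7 kg/m3

416.7


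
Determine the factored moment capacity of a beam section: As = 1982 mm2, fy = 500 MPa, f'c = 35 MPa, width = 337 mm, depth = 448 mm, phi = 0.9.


a = As * fy / (0.85 * f'c * b)
= 1982 * 500 / (0.85 * 35 * 337)
= 98.8455 mm
Mn = As * fy * (d - a/2) / 10^6
= 394.9901 kN-m
phi*Mn = 0.9 * 394.9901 = 355.49 kN-m

355.49


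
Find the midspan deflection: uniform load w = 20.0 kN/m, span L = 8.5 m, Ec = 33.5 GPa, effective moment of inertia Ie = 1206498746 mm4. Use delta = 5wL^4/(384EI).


Convert: L = 8.5 m = 8500 mm, Ec = 33.5 GPa = 33500 MPa
delta = 5 * 20.0 * 8500^4 / (384 * 33500 * 1206498746)
= 33.63 mm

33.63


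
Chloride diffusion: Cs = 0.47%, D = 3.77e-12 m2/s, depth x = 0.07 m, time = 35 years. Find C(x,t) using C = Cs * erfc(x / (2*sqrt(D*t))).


t_seconds = 35 * 365.25 * 24 * 3600 = 1104516000.0 s
arg = 0.07 / (2 * sqrt(3.77e-12 * 1104516000.0))
= 0.5424
erfc(0.5424) = 0.443
C = 0.47 * 0.443 = 0.2082%

0.2082


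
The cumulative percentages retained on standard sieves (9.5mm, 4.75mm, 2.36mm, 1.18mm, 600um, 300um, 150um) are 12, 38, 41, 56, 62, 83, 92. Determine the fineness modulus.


FM = sum(cumulative % retained) / 100
= 384 / 100
= 3.84

3.84


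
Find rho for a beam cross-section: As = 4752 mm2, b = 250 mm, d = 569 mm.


rho = As / (b * d)
= 4752 / (250 * 569)
= 0.0334

0.0334


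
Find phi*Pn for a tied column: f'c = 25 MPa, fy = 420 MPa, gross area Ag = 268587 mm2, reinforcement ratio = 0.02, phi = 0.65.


Ast = rho * Ag = 0.02 * 268587 = 5371.74 mm2
phi*Pn = 0.65 * 0.80 * (0.85 * 25 * (268587 - 5371.74) + 420 * 5371.74) / 1000
= 4081.72 kN

4081.72


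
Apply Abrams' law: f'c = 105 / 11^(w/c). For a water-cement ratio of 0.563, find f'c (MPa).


f'c = 105 / 11^0.563
= 105 / 3.857
= 27.22 MPa

27.22


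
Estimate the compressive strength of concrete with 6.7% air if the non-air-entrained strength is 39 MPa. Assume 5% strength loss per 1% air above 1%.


Strength loss = (6.7 - 1) * 5 = 28.5%
f'c = 39 * (1 - 28.5/100)
= 27.89 MPa

27.89


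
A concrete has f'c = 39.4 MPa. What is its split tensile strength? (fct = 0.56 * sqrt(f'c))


fct = 0.56 * sqrt(39.4)
= 0.56 * 6.277
= 3.515 MPa

3.515


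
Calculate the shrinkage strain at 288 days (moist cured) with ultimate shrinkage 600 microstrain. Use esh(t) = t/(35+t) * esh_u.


esh(288) = 288 / (35 + 288) * 600
= 288 / 323 * 600
= 535.0 microstrain

535.0


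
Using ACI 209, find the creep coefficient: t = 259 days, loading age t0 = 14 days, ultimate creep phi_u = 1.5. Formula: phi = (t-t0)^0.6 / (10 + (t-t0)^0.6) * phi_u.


dt = 259 - 14 = 245
phi = 245^0.6 / (10 + 245^0.6) * 1.5
= 1.096

1.096


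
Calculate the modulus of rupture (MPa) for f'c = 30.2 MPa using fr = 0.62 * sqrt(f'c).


fr = 0.62 * sqrt(30.2)
= 3.407 MPa

3.407


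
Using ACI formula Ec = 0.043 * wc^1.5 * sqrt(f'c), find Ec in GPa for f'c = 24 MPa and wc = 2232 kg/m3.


Ec = 0.043 * 2232^1.5 * sqrt(24) / 1000
= 22.21 GPa

22.21


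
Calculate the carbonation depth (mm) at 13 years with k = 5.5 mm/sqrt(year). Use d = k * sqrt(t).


depth = k * sqrt(t)
= 5.5 * sqrt(13)
= 19.83 mm

19.83


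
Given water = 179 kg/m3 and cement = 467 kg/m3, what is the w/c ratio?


w/c = water / cement
w/c = 179 / 467 = 0.383

0.383


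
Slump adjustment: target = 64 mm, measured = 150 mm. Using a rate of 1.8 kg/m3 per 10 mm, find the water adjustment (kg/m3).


Difference = 64 - 150 = -86 mm
Water adjustment = -86 * 1.8 / 10 = -15.5 kg/m3

-15.5


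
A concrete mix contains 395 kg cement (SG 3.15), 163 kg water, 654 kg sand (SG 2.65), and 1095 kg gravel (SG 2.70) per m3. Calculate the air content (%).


Vol cement = 395 / (3.15 * 1000) = 0.125397 m3
Vol water = 163 / 1000 = 0.163 m3
Vol sand = 654 / (2.65 * 1000) = 0.246792 m3
Vol gravel = 1095 / (2.70 * 1000) = 0.405556 m3
Total solid + water volume = 0.940745 m3
Air = (1 - 0.940745) * 100 = 5.93%

5.93


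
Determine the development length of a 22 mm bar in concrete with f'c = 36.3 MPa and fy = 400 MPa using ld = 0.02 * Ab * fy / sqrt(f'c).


Ab = pi * 22^2 / 4 = 380.133 mm2
ld = 0.02 * 380.133 * 400 / sqrt(36.3)
= 504.7 mm

504.7


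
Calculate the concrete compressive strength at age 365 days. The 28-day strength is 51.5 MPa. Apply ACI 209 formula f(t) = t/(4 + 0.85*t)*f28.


f(365) = 365 / (4 + 0.85 * 365) * 51.5
= 365 / 314.25 * 51.5
= 59.82 MPa

59.82


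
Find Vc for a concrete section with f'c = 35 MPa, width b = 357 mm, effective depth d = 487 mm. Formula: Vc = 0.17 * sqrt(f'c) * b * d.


Vc = 0.17 * sqrt(35) * 357 * 487 / 1000
= 174.86 kN

174.86


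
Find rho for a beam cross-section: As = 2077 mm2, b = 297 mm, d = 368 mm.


rho = As / (b * d)
= 2077 / (297 * 368)
= 0.019

0.019


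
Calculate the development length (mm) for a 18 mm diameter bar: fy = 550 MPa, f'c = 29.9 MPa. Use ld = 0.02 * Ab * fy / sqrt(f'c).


Ab = pi * 18^2 / 4 = 254.469 mm2
ld = 0.02 * 254.469 * 550 / sqrt(29.9)
= 511.9 mm

511.9


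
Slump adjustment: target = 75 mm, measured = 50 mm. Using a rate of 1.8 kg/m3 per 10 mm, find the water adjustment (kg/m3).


Difference = 75 - 50 = 25 mm
Water adjustment = 25 * 1.8 / 10 = 4.5 kg/m3

4.5


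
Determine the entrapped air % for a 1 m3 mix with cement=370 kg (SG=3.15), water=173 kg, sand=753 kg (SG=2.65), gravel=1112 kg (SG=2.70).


Vol cement = 370 / (3.15 * 1000) = 0.11746 m3
Vol water = 173 / 1000 = 0.173 m3
Vol sand = 753 / (2.65 * 1000) = 0.284151 m3
Vol gravel = 1112 / (2.70 * 1000) = 0.411852 m3
Total solid + water volume = 0.986463 m3
Air = (1 - 0.986463) * 100 = 1.35%

1.35


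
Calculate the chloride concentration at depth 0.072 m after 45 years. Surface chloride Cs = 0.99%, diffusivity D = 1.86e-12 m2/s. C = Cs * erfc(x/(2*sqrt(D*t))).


t_seconds = 45 * 365.25 * 24 * 3600 = 1420092000.0 s
arg = 0.072 / (2 * sqrt(1.86e-12 * 1420092000.0))
= 0.7005
erfc(0.7005) = 0.3219
C = 0.99 * 0.3219 = 0.3187%

0.3187


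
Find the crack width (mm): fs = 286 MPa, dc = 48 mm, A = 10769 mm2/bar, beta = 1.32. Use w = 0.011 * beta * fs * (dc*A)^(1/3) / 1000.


w = 0.011 * beta * fs * (dc * A)^(1/3) / 1000
= 0.011 * 1.32 * 286 * (48 * 10769)^(1/3) / 1000
= 0.333 mm

0.333


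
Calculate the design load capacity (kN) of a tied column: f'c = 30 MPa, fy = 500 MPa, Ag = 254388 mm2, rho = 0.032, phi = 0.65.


Ast = rho * Ag = 0.032 * 254388 = 8140.416 mm2
phi*Pn = 0.65 * 0.80 * (0.85 * 30 * (254388 - 8140.416) + 500 * 8140.416) / 1000
= 5381.75 kN

5381.75


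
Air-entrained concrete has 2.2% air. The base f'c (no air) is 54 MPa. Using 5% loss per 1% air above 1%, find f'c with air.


Strength loss = (2.2 - 1) * 5 = 6.0%
f'c = 54 * (1 - 6.0/100)
= 50.76 MPa

50.76


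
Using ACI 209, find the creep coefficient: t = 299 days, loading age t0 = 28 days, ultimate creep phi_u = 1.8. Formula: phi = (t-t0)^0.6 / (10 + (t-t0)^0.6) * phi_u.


dt = 299 - 28 = 271
phi = 271^0.6 / (10 + 271^0.6) * 1.8
= 1.336

1.336


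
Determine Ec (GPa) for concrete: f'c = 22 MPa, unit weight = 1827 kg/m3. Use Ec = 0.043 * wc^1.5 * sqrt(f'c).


Ec = 0.043 * 1827^1.5 * sqrt(22) / 1000
= 15.75 GPa

15.75


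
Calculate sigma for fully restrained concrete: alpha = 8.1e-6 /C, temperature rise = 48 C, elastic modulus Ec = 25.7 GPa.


sigma = alpha * dT * Ec
= 8.1e-6 * 48 * 25.7 * 1000
= 9.992 MPa

9.992


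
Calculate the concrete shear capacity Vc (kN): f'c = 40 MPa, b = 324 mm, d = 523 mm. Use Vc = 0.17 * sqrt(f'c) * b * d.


Vc = 0.17 * sqrt(40) * 324 * 523 / 1000
= 182.19 kN

182.19


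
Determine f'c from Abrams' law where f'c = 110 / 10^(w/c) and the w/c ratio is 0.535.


f'c = 110 / 10^0.535
= 110 / 3.428
= 32.09 MPa

32.09


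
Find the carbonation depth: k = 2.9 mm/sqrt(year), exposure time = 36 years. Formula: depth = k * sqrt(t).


depth = k * sqrt(t)
= 2.9 * sqrt(36)
= 17.4 mm

17.4


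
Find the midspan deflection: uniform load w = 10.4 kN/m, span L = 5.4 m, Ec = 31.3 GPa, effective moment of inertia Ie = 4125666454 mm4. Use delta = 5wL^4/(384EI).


Convert: L = 5.4 m = 5400 mm, Ec = 31.3 GPa = 31300 MPa
delta = 5 * 10.4 * 5400^4 / (384 * 31300 * 4125666454)
= 0.89 mm

0.89


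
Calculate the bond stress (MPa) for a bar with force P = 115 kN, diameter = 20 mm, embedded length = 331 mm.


u = P / (pi * db * ld)
= 115 * 1000 / (pi * 20 * 331)
= 5.53 MPa

5.53


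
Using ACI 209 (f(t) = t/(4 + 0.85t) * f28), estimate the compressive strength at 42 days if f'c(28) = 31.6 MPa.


f(42) = 42 / (4 + 0.85 * 42) * 31.6
= 42 / 39.7 * 31.6
= 33.43 MPa

33.43


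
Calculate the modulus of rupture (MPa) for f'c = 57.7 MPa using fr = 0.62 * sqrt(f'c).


fr = 0.62 * sqrt(57.7)
= 4.71 MPa

4.71


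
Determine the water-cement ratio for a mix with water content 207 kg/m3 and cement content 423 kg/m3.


w/c = water / cement
w/c = 207 / 423 = 0.489

0.489


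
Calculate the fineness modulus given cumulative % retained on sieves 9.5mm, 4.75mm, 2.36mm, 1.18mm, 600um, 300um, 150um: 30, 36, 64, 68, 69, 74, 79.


FM = sum(cumulative % retained) / 100
= 420 / 100
= 4.2

4.2


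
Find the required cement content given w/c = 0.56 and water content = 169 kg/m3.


Cement = water / (w/c)
= 169 / 0.56
= 301.8 kg/m3

301.8


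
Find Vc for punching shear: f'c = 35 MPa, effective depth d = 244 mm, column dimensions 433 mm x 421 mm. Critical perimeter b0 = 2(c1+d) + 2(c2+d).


b0 = 2*(433 + 244) + 2*(421 + 244) = 2684 mm
Vc = 0.33 * sqrt(35) * 2684 * 244 / 1000
= 1278.56 kN

1278.56


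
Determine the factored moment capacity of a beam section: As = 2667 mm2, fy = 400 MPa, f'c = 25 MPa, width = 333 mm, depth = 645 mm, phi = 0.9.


a = As * fy / (0.85 * f'c * b)
= 2667 * 400 / (0.85 * 25 * 333)
= 150.7578 mm
Mn = As * fy * (d - a/2) / 10^6
= 607.6718 kN-m
phi*Mn = 0.9 * 607.6718 = 546.9 kN-m

546.9


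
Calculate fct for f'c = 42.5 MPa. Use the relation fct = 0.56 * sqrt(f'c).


fct = 0.56 * sqrt(42.5)
= 0.56 * 6.519
= 3.651 MPa

3.651


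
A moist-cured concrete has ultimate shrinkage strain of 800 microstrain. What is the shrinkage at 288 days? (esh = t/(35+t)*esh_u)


esh(288) = 288 / (35 + 288) * 800
= 288 / 323 * 800
= 713.3 microstrain

713.3


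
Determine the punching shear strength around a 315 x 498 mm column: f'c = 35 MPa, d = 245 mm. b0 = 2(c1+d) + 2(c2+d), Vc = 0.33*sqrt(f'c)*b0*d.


b0 = 2*(315 + 245) + 2*(498 + 245) = 2606 mm
Vc = 0.33 * sqrt(35) * 2606 * 245 / 1000
= 1246.49 kN

1246.49


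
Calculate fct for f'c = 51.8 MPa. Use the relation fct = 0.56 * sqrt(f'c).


fct = 0.56 * sqrt(51.8)
= 0.56 * 7.197
= 4.03 MPa

4.03


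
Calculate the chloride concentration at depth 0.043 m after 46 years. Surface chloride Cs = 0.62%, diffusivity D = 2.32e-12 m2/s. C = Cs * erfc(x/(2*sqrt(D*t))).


t_seconds = 46 * 365.25 * 24 * 3600 = 1451649600.0 s
arg = 0.043 / (2 * sqrt(2.32e-12 * 1451649600.0))
= 0.3705
erfc(0.3705) = 0.6003
C = 0.62 * 0.6003 = 0.3722%

0.3722


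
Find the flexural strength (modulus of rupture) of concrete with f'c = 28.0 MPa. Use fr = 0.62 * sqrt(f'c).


fr = 0.62 * sqrt(28.0)
= 3.281 MPa

3.281


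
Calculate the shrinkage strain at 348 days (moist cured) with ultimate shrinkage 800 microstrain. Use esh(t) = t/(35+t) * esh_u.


esh(348) = 348 / (35 + 348) * 800
= 348 / 383 * 800
= 726.9 microstrain

726.9


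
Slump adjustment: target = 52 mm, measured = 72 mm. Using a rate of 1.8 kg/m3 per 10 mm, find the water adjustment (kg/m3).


Difference = 52 - 72 = -20 mm
Water adjustment = -20 * 1.8 / 10 = -3.6 kg/m3

-3.6


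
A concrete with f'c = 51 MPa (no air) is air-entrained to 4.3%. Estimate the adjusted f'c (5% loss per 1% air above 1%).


Strength loss = (4.3 - 1) * 5 = 16.5%
f'c = 51 * (1 - 16.5/100)
= 42.59 MPa

42.59


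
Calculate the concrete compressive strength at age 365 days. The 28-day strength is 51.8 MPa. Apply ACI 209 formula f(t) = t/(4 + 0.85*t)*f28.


f(365) = 365 / (4 + 0.85 * 365) * 51.8
= 365 / 314.25 * 51.8
= 60.17 MPa

60.17


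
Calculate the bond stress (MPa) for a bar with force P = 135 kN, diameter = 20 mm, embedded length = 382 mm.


u = P / (pi * db * ld)
= 135 * 1000 / (pi * 20 * 382)
= 5.625 MPa

5.625


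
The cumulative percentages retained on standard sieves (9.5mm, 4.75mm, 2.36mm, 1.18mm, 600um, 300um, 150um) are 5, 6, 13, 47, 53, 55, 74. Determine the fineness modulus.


FM = sum(cumulative % retained) / 100
= 253 / 100
= 2.53

2.53


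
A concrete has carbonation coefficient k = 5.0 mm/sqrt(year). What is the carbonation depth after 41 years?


depth = k * sqrt(t)
= 5.0 * sqrt(41)
= 32.02 mm

32.02


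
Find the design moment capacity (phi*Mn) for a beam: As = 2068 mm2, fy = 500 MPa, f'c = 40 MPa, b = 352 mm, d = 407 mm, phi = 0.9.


a = As * fy / (0.85 * f'c * b)
= 2068 * 500 / (0.85 * 40 * 352)
= 86.3971 mm
Mn = As * fy * (d - a/2) / 10^6
= 376.1707 kN-m
phi*Mn = 0.9 * 376.1707 = 338.55 kN-m

338.55


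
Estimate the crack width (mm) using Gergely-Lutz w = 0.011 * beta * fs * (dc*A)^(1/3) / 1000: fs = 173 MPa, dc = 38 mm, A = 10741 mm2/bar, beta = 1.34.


w = 0.011 * beta * fs * (dc * A)^(1/3) / 1000
= 0.011 * 1.34 * 173 * (38 * 10741)^(1/3) / 1000
= 0.189 mm

0.189


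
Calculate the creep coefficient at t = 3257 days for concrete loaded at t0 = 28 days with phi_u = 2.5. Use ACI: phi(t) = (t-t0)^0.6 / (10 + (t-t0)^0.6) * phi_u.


dt = 3257 - 28 = 3229
phi = 3229^0.6 / (10 + 3229^0.6) * 2.5
= 2.318

2.318


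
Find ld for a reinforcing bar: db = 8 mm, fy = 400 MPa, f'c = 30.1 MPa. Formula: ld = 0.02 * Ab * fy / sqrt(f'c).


Ab = pi * 8^2 / 4 = 50.265 mm2
ld = 0.02 * 50.265 * 400 / sqrt(30.1)
= 73.3 mm

73.3


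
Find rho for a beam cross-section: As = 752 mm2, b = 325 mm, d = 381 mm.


rho = As / (b * d)
= 752 / (325 * 381)
= 0.0061

0.0061


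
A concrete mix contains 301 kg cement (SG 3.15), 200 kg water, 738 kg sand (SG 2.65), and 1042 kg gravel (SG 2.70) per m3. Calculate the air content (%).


Vol cement = 301 / (3.15 * 1000) = 0.095556 m3
Vol water = 200 / 1000 = 0.2 m3
Vol sand = 738 / (2.65 * 1000) = 0.278491 m3
Vol gravel = 1042 / (2.70 * 1000) = 0.385926 m3
Total solid + water volume = 0.959972 m3
Air = (1 - 0.959972) * 100 = 4.0%

4.0


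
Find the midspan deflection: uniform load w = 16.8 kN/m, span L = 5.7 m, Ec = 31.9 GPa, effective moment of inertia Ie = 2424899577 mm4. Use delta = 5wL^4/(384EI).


Convert: L = 5.7 m = 5700 mm, Ec = 31.9 GPa = 31900 MPa
delta = 5 * 16.8 * 5700^4 / (384 * 31900 * 2424899577)
= 2.99 mm

2.99


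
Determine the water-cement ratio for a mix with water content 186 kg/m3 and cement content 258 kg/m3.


w/c = water / cement
w/c = 186 / 258 = 0.721

0.721
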